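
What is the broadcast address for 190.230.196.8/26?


Network: 190.230.196.0/26
Host bits = 6
Set all host bits to 1:
Broadcast: 190.230.196.63


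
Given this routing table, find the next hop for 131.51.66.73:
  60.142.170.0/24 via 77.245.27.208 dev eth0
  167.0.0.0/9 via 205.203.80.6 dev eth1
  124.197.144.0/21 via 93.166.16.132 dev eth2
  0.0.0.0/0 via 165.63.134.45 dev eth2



Longest prefix match for 131.51.66.73:
  /24 60.142.170.0: no
  /9 167.0.0.0: no
  /21 124.197.144.0: no
  /0 0.0.0.0: MATCH
Selected: next-hop 165.63.134.45 via eth2 (matched /0)


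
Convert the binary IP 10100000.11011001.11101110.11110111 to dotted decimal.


10100000 = 160
11011001 = 217
11101110 = 238
11110111 = 247
IP: 160.217.238.247


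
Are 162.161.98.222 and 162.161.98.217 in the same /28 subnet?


Mask: 255.255.255.240
162.161.98.222 AND mask = 162.161.98.208
162.161.98.217 AND mask = 162.161.98.208
Yes, same subnet (162.161.98.208)


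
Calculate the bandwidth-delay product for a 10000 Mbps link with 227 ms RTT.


BDP = bandwidth * RTT
= 10000 Mbps * 227 ms
= 10000 * 1e6 * 227 / 1000 bits
= 2270000000 bits
= 283750000 bytes
= 277099.6094 KB
BDP = 2270000000 bits (283750000 bytes)


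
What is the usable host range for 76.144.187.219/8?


Network: 76.0.0.0
Broadcast: 76.255.255.255
First usable = network + 1
Last usable = broadcast - 1
Range: 76.0.0.1 to 76.255.255.254


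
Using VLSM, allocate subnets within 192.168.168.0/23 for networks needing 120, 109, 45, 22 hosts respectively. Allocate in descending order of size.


120 hosts -> /25 (126 usable): 192.168.168.0/25
109 hosts -> /25 (126 usable): 192.168.168.128/25
45 hosts -> /26 (62 usable): 192.168.169.0/26
22 hosts -> /27 (30 usable): 192.168.169.64/27
Allocation: 192.168.168.0/25 (120 hosts, 126 usable); 192.168.168.128/25 (109 hosts, 126 usable); 192.168.169.0/26 (45 hosts, 62 usable); 192.168.169.64/27 (22 hosts, 30 usable)


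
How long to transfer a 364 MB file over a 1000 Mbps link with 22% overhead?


Effective throughput = 1000 * (1 - 22/100) = 780 Mbps
File size in Mb = 364 * 8 = 2912 Mb
Time = 2912 / 780
Time = 3.7333 seconds


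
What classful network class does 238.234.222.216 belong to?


First octet: 238
Binary: 11101110
1110xxxx -> Class D (224-239)
Class D (multicast), default mask N/A


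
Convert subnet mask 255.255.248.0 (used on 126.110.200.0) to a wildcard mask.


Subnet mask: 255.255.248.0
Wildcard = 255.255.255.255 - subnet mask
255 - 255 = 0
255 - 255 = 0
255 - 248 = 7
255 - 0 = 255
Wildcard: 0.0.7.255


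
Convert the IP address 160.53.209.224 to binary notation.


160 = 10100000
53 = 00110101
209 = 11010001
224 = 11100000
Binary: 10100000.00110101.11010001.11100000


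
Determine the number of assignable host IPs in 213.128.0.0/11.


Host bits = 32 - 11 = 21
Total addresses = 2^21 = 2097152
Usable = total - 2 (network and broadcast)
Usable hosts: 2097150


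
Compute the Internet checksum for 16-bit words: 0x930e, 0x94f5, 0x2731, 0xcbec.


Sum all words (with carry folding):
+ 0x930e = 0x930e
+ 0x94f5 = 0x2804
+ 0x2731 = 0x4f35
+ 0xcbec = 0x1b22
One's complement: ~0x1b22
Checksum = 0xe4dd


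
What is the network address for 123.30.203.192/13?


IP:   01111011.00011110.11001011.11000000
Mask: 11111111.11111000.00000000.00000000
AND operation:
Net:  01111011.00011000.00000000.00000000
Network: 123.24.0.0/13


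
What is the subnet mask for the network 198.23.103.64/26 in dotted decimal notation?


/26 means 26 network bits, 6 host bits
Binary: 11111111111111111111111111000000
Mask: 255.255.255.192


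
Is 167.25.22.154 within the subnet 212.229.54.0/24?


Subnet network: 212.229.54.0
Test IP AND mask: 167.25.22.0
No, 167.25.22.154 is not in 212.229.54.0/24


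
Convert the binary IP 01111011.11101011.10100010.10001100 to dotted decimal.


01111011 = 123
11101011 = 235
10100010 = 162
10001100 = 140
IP: 123.235.162.140


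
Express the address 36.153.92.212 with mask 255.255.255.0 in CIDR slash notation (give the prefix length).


Binary: 11111111.11111111.11111111.00000000
Count leading 1s
Prefix: /24


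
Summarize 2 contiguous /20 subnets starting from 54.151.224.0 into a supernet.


Original prefix: /20
Number of subnets: 2 = 2^1
New prefix = 20 - 1 = 19
Supernet: 54.151.224.0/19


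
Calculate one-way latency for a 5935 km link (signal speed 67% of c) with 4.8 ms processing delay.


Speed = 0.67 * 3e5 km/s = 201000 km/s
Propagation delay = 5935 / 201000 = 0.0295 s = 29.5274 ms
Processing delay = 4.8 ms
Total one-way latency = 34.3274 ms


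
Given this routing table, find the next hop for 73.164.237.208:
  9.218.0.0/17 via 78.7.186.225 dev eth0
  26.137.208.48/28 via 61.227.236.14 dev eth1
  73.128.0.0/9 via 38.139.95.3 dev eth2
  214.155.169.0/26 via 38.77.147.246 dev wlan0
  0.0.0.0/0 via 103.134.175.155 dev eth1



Longest prefix match for 73.164.237.208:
  /17 9.218.0.0: no
  /28 26.137.208.48: no
  /9 73.128.0.0: MATCH
  /26 214.155.169.0: no
  /0 0.0.0.0: MATCH
Selected: next-hop 38.139.95.3 via eth2 (matched /9)


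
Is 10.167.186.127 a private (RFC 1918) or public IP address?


RFC 1918 private ranges:
  10.0.0.0/8 (10.0.0.0 - 10.255.255.255)
  172.16.0.0/12 (172.16.0.0 - 172.31.255.255)
  192.168.0.0/16 (192.168.0.0 - 192.168.255.255)
Private (in 10.0.0.0/8)


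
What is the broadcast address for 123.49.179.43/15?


Network: 123.48.0.0/15
Host bits = 17
Set all host bits to 1:
Broadcast: 123.49.255.255


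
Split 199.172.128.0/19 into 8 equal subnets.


New prefix = 19 + 3 = 22
Each subnet has 1024 addresses
  199.172.128.0/22
  199.172.132.0/22
  199.172.136.0/22
  199.172.140.0/22
  199.172.144.0/22
  199.172.148.0/22
  199.172.152.0/22
  199.172.156.0/22
Subnets: 199.172.128.0/22, 199.172.132.0/22, 199.172.136.0/22, 199.172.140.0/22, 199.172.144.0/22, 199.172.148.0/22, 199.172.152.0/22, 199.172.156.0/22


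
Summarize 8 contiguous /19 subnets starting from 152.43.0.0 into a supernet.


Original prefix: /19
Number of subnets: 8 = 2^3
New prefix = 19 - 3 = 16
Supernet: 152.43.0.0/16


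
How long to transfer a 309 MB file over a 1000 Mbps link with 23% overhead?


Effective throughput = 1000 * (1 - 23/100) = 770 Mbps
File size in Mb = 309 * 8 = 2472 Mb
Time = 2472 / 770
Time = 3.2104 seconds


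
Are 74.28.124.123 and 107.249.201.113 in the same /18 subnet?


Mask: 255.255.192.0
74.28.124.123 AND mask = 74.28.64.0
107.249.201.113 AND mask = 107.249.192.0
No, different subnets (74.28.64.0 vs 107.249.192.0)


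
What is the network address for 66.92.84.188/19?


IP:   01000010.01011100.01010100.10111100
Mask: 11111111.11111111.11100000.00000000
AND operation:
Net:  01000010.01011100.01000000.00000000
Network: 66.92.64.0/19


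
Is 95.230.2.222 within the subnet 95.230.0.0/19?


Subnet network: 95.230.0.0
Test IP AND mask: 95.230.0.0
Yes, 95.230.2.222 is in 95.230.0.0/19


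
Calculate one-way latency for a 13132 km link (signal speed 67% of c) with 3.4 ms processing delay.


Speed = 0.67 * 3e5 km/s = 201000 km/s
Propagation delay = 13132 / 201000 = 0.0653 s = 65.3333 ms
Processing delay = 3.4 ms
Total one-way latency = 68.7333 ms


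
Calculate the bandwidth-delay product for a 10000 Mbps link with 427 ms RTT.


BDP = bandwidth * RTT
= 10000 Mbps * 427 ms
= 10000 * 1e6 * 427 / 1000 bits
= 4270000000 bits
= 533750000 bytes
= 521240.2344 KB
BDP = 4270000000 bits (533750000 bytes)


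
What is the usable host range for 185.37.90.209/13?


Network: 185.32.0.0
Broadcast: 185.39.255.255
First usable = network + 1
Last usable = broadcast - 1
Range: 185.32.0.1 to 185.39.255.254


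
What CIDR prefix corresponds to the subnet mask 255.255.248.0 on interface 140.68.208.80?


Binary: 11111111.11111111.11111000.00000000
Count leading 1s
Prefix: /21


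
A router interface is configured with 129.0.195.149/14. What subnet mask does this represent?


/14 means 14 network bits, 18 host bits
Binary: 11111111111111000000000000000000
Mask: 255.252.0.0


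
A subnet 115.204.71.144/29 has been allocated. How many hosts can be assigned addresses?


Host bits = 32 - 29 = 3
Total addresses = 2^3 = 8
Usable = total - 2 (network and broadcast)
Usable hosts: 6


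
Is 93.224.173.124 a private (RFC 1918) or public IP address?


RFC 1918 private ranges:
  10.0.0.0/8 (10.0.0.0 - 10.255.255.255)
  172.16.0.0/12 (172.16.0.0 - 172.31.255.255)
  192.168.0.0/16 (192.168.0.0 - 192.168.255.255)
Public (not in any RFC 1918 range)


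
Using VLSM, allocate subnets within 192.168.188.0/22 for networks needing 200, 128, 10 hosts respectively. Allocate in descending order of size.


200 hosts -> /24 (254 usable): 192.168.188.0/24
128 hosts -> /24 (254 usable): 192.168.189.0/24
10 hosts -> /28 (14 usable): 192.168.190.0/28
Allocation: 192.168.188.0/24 (200 hosts, 254 usable); 192.168.189.0/24 (128 hosts, 254 usable); 192.168.190.0/28 (10 hosts, 14 usable)


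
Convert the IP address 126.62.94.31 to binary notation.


126 = 01111110
62 = 00111110
94 = 01011110
31 = 00011111
Binary: 01111110.00111110.01011110.00011111


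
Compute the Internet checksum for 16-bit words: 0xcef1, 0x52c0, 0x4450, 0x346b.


Sum all words (with carry folding):
+ 0xcef1 = 0xcef1
+ 0x52c0 = 0x21b2
+ 0x4450 = 0x6602
+ 0x346b = 0x9a6d
One's complement: ~0x9a6d
Checksum = 0x6592


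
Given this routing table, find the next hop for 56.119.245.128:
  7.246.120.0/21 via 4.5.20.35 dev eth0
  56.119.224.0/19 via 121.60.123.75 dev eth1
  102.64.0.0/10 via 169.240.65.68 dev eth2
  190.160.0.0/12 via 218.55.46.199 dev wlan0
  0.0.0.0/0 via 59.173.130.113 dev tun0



Longest prefix match for 56.119.245.128:
  /21 7.246.120.0: no
  /19 56.119.224.0: MATCH
  /10 102.64.0.0: no
  /12 190.160.0.0: no
  /0 0.0.0.0: MATCH
Selected: next-hop 121.60.123.75 via eth1 (matched /19)


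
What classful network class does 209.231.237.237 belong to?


First octet: 209
Binary: 11010001
110xxxxx -> Class C (192-223)
Class C, default mask 255.255.255.0 (/24)


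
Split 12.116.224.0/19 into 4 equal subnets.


New prefix = 19 + 2 = 21
Each subnet has 2048 addresses
  12.116.224.0/21
  12.116.232.0/21
  12.116.240.0/21
  12.116.248.0/21
Subnets: 12.116.224.0/21, 12.116.232.0/21, 12.116.240.0/21, 12.116.248.0/21


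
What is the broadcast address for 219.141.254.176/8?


Network: 219.0.0.0/8
Host bits = 24
Set all host bits to 1:
Broadcast: 219.255.255.255


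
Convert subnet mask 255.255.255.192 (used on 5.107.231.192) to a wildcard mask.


Subnet mask: 255.255.255.192
Wildcard = 255.255.255.255 - subnet mask
255 - 255 = 0
255 - 255 = 0
255 - 255 = 0
255 - 192 = 63
Wildcard: 0.0.0.63


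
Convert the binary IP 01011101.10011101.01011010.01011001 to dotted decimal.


01011101 = 93
10011101 = 157
01011010 = 90
01011001 = 89
IP: 93.157.90.89


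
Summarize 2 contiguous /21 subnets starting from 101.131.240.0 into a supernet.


Original prefix: /21
Number of subnets: 2 = 2^1
New prefix = 21 - 1 = 20
Supernet: 101.131.240.0/20


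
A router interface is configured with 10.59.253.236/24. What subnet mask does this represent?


/24 means 24 network bits, 8 host bits
Binary: 11111111111111111111111100000000
Mask: 255.255.255.0


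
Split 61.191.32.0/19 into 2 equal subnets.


New prefix = 19 + 1 = 20
Each subnet has 4096 addresses
  61.191.32.0/20
  61.191.48.0/20
Subnets: 61.191.32.0/20, 61.191.48.0/20


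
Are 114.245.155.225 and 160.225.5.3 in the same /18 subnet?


Mask: 255.255.192.0
114.245.155.225 AND mask = 114.245.128.0
160.225.5.3 AND mask = 160.225.0.0
No, different subnets (114.245.128.0 vs 160.225.0.0)


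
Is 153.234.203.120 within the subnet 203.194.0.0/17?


Subnet network: 203.194.0.0
Test IP AND mask: 153.234.128.0
No, 153.234.203.120 is not in 203.194.0.0/17


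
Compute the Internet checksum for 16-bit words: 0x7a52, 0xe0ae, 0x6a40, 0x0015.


Sum all words (with carry folding):
+ 0x7a52 = 0x7a52
+ 0xe0ae = 0x5b01
+ 0x6a40 = 0xc541
+ 0x0015 = 0xc556
One's complement: ~0xc556
Checksum = 0x3aa9


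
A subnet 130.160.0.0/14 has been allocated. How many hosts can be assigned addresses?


Host bits = 32 - 14 = 18
Total addresses = 2^18 = 262144
Usable = total - 2 (network and broadcast)
Usable hosts: 262142


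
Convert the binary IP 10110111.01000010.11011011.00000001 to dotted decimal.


10110111 = 183
01000010 = 66
11011011 = 219
00000001 = 1
IP: 183.66.219.1


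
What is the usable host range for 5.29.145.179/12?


Network: 5.16.0.0
Broadcast: 5.31.255.255
First usable = network + 1
Last usable = broadcast - 1
Range: 5.16.0.1 to 5.31.255.254


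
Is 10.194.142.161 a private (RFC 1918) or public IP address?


RFC 1918 private ranges:
  10.0.0.0/8 (10.0.0.0 - 10.255.255.255)
  172.16.0.0/12 (172.16.0.0 - 172.31.255.255)
  192.168.0.0/16 (192.168.0.0 - 192.168.255.255)
Private (in 10.0.0.0/8)


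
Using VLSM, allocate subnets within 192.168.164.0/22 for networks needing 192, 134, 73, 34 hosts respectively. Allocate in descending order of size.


192 hosts -> /24 (254 usable): 192.168.164.0/24
134 hosts -> /24 (254 usable): 192.168.165.0/24
73 hosts -> /25 (126 usable): 192.168.166.0/25
34 hosts -> /26 (62 usable): 192.168.166.128/26
Allocation: 192.168.164.0/24 (192 hosts, 254 usable); 192.168.165.0/24 (134 hosts, 254 usable); 192.168.166.0/25 (73 hosts, 126 usable); 192.168.166.128/26 (34 hosts, 62 usable)


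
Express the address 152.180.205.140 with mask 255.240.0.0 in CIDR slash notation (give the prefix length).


Binary: 11111111.11110000.00000000.00000000
Count leading 1s
Prefix: /12


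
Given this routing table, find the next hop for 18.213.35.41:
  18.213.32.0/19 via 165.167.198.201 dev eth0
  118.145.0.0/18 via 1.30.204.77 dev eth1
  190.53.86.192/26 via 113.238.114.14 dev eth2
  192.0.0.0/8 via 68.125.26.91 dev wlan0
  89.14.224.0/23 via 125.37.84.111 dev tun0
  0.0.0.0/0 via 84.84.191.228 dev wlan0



Longest prefix match for 18.213.35.41:
  /19 18.213.32.0: MATCH
  /18 118.145.0.0: no
  /26 190.53.86.192: no
  /8 192.0.0.0: no
  /23 89.14.224.0: no
  /0 0.0.0.0: MATCH
Selected: next-hop 165.167.198.201 via eth0 (matched /19)


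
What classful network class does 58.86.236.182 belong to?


First octet: 58
Binary: 00111010
0xxxxxxx -> Class A (1-126)
Class A, default mask 255.0.0.0 (/8)


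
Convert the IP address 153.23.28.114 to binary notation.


153 = 10011001
23 = 00010111
28 = 00011100
114 = 01110010
Binary: 10011001.00010111.00011100.01110010


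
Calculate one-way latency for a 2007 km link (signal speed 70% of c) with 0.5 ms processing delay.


Speed = 0.7 * 3e5 km/s = 210000 km/s
Propagation delay = 2007 / 210000 = 0.0096 s = 9.5571 ms
Processing delay = 0.5 ms
Total one-way latency = 10.0571 ms


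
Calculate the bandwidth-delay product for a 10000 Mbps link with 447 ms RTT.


BDP = bandwidth * RTT
= 10000 Mbps * 447 ms
= 10000 * 1e6 * 447 / 1000 bits
= 4470000000 bits
= 558750000 bytes
= 545654.2969 KB
BDP = 4470000000 bits (558750000 bytes)


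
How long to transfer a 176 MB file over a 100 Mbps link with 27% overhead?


Effective throughput = 100 * (1 - 27/100) = 73 Mbps
File size in Mb = 176 * 8 = 1408 Mb
Time = 1408 / 73
Time = 19.2877 seconds


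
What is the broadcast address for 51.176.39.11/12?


Network: 51.176.0.0/12
Host bits = 20
Set all host bits to 1:
Broadcast: 51.191.255.255


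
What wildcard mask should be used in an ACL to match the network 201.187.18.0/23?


Subnet mask: 255.255.254.0
Wildcard = 255.255.255.255 - subnet mask
255 - 255 = 0
255 - 255 = 0
255 - 254 = 1
255 - 0 = 255
Wildcard: 0.0.1.255


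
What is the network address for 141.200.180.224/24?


IP:   10001101.11001000.10110100.11100000
Mask: 11111111.11111111.11111111.00000000
AND operation:
Net:  10001101.11001000.10110100.00000000
Network: 141.200.180.0/24


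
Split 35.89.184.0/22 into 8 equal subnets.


New prefix = 22 + 3 = 25
Each subnet has 128 addresses
  35.89.184.0/25
  35.89.184.128/25
  35.89.185.0/25
  35.89.185.128/25
  35.89.186.0/25
  35.89.186.128/25
  35.89.187.0/25
  35.89.187.128/25
Subnets: 35.89.184.0/25, 35.89.184.128/25, 35.89.185.0/25, 35.89.185.128/25, 35.89.186.0/25, 35.89.186.128/25, 35.89.187.0/25, 35.89.187.128/25


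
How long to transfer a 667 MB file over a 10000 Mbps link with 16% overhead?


Effective throughput = 10000 * (1 - 16/100) = 8400 Mbps
File size in Mb = 667 * 8 = 5336 Mb
Time = 5336 / 8400
Time = 0.6352 seconds


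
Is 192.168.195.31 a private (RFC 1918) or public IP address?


RFC 1918 private ranges:
  10.0.0.0/8 (10.0.0.0 - 10.255.255.255)
  172.16.0.0/12 (172.16.0.0 - 172.31.255.255)
  192.168.0.0/16 (192.168.0.0 - 192.168.255.255)
Private (in 192.168.0.0/16)


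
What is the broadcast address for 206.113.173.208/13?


Network: 206.112.0.0/13
Host bits = 19
Set all host bits to 1:
Broadcast: 206.119.255.255


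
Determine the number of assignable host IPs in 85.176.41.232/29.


Host bits = 32 - 29 = 3
Total addresses = 2^3 = 8
Usable = total - 2 (network and broadcast)
Usable hosts: 6


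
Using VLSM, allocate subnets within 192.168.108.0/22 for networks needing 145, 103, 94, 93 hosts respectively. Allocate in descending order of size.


145 hosts -> /24 (254 usable): 192.168.108.0/24
103 hosts -> /25 (126 usable): 192.168.109.0/25
94 hosts -> /25 (126 usable): 192.168.109.128/25
93 hosts -> /25 (126 usable): 192.168.110.0/25
Allocation: 192.168.108.0/24 (145 hosts, 254 usable); 192.168.109.0/25 (103 hosts, 126 usable); 192.168.109.128/25 (94 hosts, 126 usable); 192.168.110.0/25 (93 hosts, 126 usable)


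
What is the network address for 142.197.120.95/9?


IP:   10001110.11000101.01111000.01011111
Mask: 11111111.10000000.00000000.00000000
AND operation:
Net:  10001110.10000000.00000000.00000000
Network: 142.128.0.0/9


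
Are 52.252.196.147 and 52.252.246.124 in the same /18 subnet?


Mask: 255.255.192.0
52.252.196.147 AND mask = 52.252.192.0
52.252.246.124 AND mask = 52.252.192.0
Yes, same subnet (52.252.192.0)


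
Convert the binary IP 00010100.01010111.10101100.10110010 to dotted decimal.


00010100 = 20
01010111 = 87
10101100 = 172
10110010 = 178
IP: 20.87.172.178


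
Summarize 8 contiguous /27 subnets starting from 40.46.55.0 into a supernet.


Original prefix: /27
Number of subnets: 8 = 2^3
New prefix = 27 - 3 = 24
Supernet: 40.46.55.0/24


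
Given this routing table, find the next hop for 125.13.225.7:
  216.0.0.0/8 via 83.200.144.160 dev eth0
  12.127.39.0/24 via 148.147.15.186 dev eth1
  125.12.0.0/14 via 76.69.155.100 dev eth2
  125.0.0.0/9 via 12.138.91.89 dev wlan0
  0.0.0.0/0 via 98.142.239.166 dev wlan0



Longest prefix match for 125.13.225.7:
  /8 216.0.0.0: no
  /24 12.127.39.0: no
  /14 125.12.0.0: MATCH
  /9 125.0.0.0: MATCH
  /0 0.0.0.0: MATCH
Selected: next-hop 76.69.155.100 via eth2 (matched /14)


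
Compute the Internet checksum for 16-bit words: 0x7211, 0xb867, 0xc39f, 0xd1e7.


Sum all words (with carry folding):
+ 0x7211 = 0x7211
+ 0xb867 = 0x2a79
+ 0xc39f = 0xee18
+ 0xd1e7 = 0xc000
One's complement: ~0xc000
Checksum = 0x3fff


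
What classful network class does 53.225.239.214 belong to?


First octet: 53
Binary: 00110101
0xxxxxxx -> Class A (1-126)
Class A, default mask 255.0.0.0 (/8)


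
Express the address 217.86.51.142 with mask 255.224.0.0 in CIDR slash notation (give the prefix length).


Binary: 11111111.11100000.00000000.00000000
Count leading 1s
Prefix: /11


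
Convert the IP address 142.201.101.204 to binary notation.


142 = 10001110
201 = 11001001
101 = 01100101
204 = 11001100
Binary: 10001110.11001001.01100101.11001100


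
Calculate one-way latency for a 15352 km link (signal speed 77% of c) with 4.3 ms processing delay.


Speed = 0.77 * 3e5 km/s = 231000 km/s
Propagation delay = 15352 / 231000 = 0.0665 s = 66.4589 ms
Processing delay = 4.3 ms
Total one-way latency = 70.7589 ms


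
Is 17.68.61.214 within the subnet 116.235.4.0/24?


Subnet network: 116.235.4.0
Test IP AND mask: 17.68.61.0
No, 17.68.61.214 is not in 116.235.4.0/24


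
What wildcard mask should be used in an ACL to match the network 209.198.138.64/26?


Subnet mask: 255.255.255.192
Wildcard = 255.255.255.255 - subnet mask
255 - 255 = 0
255 - 255 = 0
255 - 255 = 0
255 - 192 = 63
Wildcard: 0.0.0.63


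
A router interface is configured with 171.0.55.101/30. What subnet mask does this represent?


/30 means 30 network bits, 2 host bits
Binary: 11111111111111111111111111111100
Mask: 255.255.255.252


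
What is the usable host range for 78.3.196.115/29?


Network: 78.3.196.112
Broadcast: 78.3.196.119
First usable = network + 1
Last usable = broadcast - 1
Range: 78.3.196.113 to 78.3.196.118


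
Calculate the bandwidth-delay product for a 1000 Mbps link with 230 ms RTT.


BDP = bandwidth * RTT
= 1000 Mbps * 230 ms
= 1000 * 1e6 * 230 / 1000 bits
= 230000000 bits
= 28750000 bytes
= 28076.1719 KB
BDP = 230000000 bits (28750000 bytes)


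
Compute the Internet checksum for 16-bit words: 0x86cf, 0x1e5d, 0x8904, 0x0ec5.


Sum all words (with carry folding):
+ 0x86cf = 0x86cf
+ 0x1e5d = 0xa52c
+ 0x8904 = 0x2e31
+ 0x0ec5 = 0x3cf6
One's complement: ~0x3cf6
Checksum = 0xc309


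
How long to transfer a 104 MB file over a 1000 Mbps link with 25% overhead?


Effective throughput = 1000 * (1 - 25/100) = 750 Mbps
File size in Mb = 104 * 8 = 832 Mb
Time = 832 / 750
Time = 1.1093 seconds


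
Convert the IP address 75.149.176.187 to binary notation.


75 = 01001011
149 = 10010101
176 = 10110000
187 = 10111011
Binary: 01001011.10010101.10110000.10111011


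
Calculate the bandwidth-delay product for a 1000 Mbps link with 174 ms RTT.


BDP = bandwidth * RTT
= 1000 Mbps * 174 ms
= 1000 * 1e6 * 174 / 1000 bits
= 174000000 bits
= 21750000 bytes
= 21240.2344 KB
BDP = 174000000 bits (21750000 bytes)


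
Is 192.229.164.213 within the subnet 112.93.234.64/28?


Subnet network: 112.93.234.64
Test IP AND mask: 192.229.164.208
No, 192.229.164.213 is not in 112.93.234.64/28


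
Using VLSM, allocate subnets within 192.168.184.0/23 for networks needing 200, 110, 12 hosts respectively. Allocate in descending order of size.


200 hosts -> /24 (254 usable): 192.168.184.0/24
110 hosts -> /25 (126 usable): 192.168.185.0/25
12 hosts -> /28 (14 usable): 192.168.185.128/28
Allocation: 192.168.184.0/24 (200 hosts, 254 usable); 192.168.185.0/25 (110 hosts, 126 usable); 192.168.185.128/28 (12 hosts, 14 usable)


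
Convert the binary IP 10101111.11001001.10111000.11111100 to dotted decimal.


10101111 = 175
11001001 = 201
10111000 = 184
11111100 = 252
IP: 175.201.184.252


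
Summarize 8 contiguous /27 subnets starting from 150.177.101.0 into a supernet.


Original prefix: /27
Number of subnets: 8 = 2^3
New prefix = 27 - 3 = 24
Supernet: 150.177.101.0/24


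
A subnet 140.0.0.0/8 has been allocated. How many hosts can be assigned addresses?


Host bits = 32 - 8 = 24
Total addresses = 2^24 = 16777216
Usable = total - 2 (network and broadcast)
Usable hosts: 16777214


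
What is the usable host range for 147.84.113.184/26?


Network: 147.84.113.128
Broadcast: 147.84.113.191
First usable = network + 1
Last usable = broadcast - 1
Range: 147.84.113.129 to 147.84.113.190


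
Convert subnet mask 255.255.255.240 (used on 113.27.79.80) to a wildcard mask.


Subnet mask: 255.255.255.240
Wildcard = 255.255.255.255 - subnet mask
255 - 255 = 0
255 - 255 = 0
255 - 255 = 0
255 - 240 = 15
Wildcard: 0.0.0.15


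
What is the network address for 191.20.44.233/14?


IP:   10111111.00010100.00101100.11101001
Mask: 11111111.11111100.00000000.00000000
AND operation:
Net:  10111111.00010100.00000000.00000000
Network: 191.20.0.0/14


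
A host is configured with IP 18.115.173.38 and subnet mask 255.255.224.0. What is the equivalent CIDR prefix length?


Binary: 11111111.11111111.11100000.00000000
Count leading 1s
Prefix: /19


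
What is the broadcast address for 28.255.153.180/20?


Network: 28.255.144.0/20
Host bits = 12
Set all host bits to 1:
Broadcast: 28.255.159.255


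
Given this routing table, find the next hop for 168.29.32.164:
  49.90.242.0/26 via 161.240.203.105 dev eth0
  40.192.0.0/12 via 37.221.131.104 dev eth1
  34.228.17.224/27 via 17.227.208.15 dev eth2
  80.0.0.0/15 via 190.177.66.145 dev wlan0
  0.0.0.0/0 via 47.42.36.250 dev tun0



Longest prefix match for 168.29.32.164:
  /26 49.90.242.0: no
  /12 40.192.0.0: no
  /27 34.228.17.224: no
  /15 80.0.0.0: no
  /0 0.0.0.0: MATCH
Selected: next-hop 47.42.36.250 via tun0 (matched /0)


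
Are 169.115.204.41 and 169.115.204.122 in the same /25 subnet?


Mask: 255.255.255.128
169.115.204.41 AND mask = 169.115.204.0
169.115.204.122 AND mask = 169.115.204.0
Yes, same subnet (169.115.204.0)


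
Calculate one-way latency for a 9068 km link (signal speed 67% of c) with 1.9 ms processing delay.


Speed = 0.67 * 3e5 km/s = 201000 km/s
Propagation delay = 9068 / 201000 = 0.0451 s = 45.1144 ms
Processing delay = 1.9 ms
Total one-way latency = 47.0144 ms


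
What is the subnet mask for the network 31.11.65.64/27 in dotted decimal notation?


/27 means 27 network bits, 5 host bits
Binary: 11111111111111111111111111100000
Mask: 255.255.255.224


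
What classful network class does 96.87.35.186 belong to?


First octet: 96
Binary: 01100000
0xxxxxxx -> Class A (1-126)
Class A, default mask 255.0.0.0 (/8)


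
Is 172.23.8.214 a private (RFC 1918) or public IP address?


RFC 1918 private ranges:
  10.0.0.0/8 (10.0.0.0 - 10.255.255.255)
  172.16.0.0/12 (172.16.0.0 - 172.31.255.255)
  192.168.0.0/16 (192.168.0.0 - 192.168.255.255)
Private (in 172.16.0.0/12)


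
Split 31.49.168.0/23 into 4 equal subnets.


New prefix = 23 + 2 = 25
Each subnet has 128 addresses
  31.49.168.0/25
  31.49.168.128/25
  31.49.169.0/25
  31.49.169.128/25
Subnets: 31.49.168.0/25, 31.49.168.128/25, 31.49.169.0/25, 31.49.169.128/25


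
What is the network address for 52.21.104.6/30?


IP:   00110100.00010101.01101000.00000110
Mask: 11111111.11111111.11111111.11111100
AND operation:
Net:  00110100.00010101.01101000.00000100
Network: 52.21.104.4/30


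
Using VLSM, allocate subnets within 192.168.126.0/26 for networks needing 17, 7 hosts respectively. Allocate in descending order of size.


17 hosts -> /27 (30 usable): 192.168.126.0/27
7 hosts -> /28 (14 usable): 192.168.126.32/28
Allocation: 192.168.126.0/27 (17 hosts, 30 usable); 192.168.126.32/28 (7 hosts, 14 usable)


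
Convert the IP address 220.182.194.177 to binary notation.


220 = 11011100
182 = 10110110
194 = 11000010
177 = 10110001
Binary: 11011100.10110110.11000010.10110001


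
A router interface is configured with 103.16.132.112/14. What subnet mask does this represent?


/14 means 14 network bits, 18 host bits
Binary: 11111111111111000000000000000000
Mask: 255.252.0.0


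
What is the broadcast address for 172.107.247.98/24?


Network: 172.107.247.0/24
Host bits = 8
Set all host bits to 1:
Broadcast: 172.107.247.255


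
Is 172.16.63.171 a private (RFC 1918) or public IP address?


RFC 1918 private ranges:
  10.0.0.0/8 (10.0.0.0 - 10.255.255.255)
  172.16.0.0/12 (172.16.0.0 - 172.31.255.255)
  192.168.0.0/16 (192.168.0.0 - 192.168.255.255)
Private (in 172.16.0.0/12)


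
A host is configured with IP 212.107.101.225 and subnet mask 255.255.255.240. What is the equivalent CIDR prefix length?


Binary: 11111111.11111111.11111111.11110000
Count leading 1s
Prefix: /28


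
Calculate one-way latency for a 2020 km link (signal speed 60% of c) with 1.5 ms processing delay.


Speed = 0.6 * 3e5 km/s = 180000 km/s
Propagation delay = 2020 / 180000 = 0.0112 s = 11.2222 ms
Processing delay = 1.5 ms
Total one-way latency = 12.7222 ms


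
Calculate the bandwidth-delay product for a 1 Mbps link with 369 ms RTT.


BDP = bandwidth * RTT
= 1 Mbps * 369 ms
= 1 * 1e6 * 369 / 1000 bits
= 369000 bits
= 46125 bytes
= 45.0439 KB
BDP = 369000 bits (46125 bytes)


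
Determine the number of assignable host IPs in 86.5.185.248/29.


Host bits = 32 - 29 = 3
Total addresses = 2^3 = 8
Usable = total - 2 (network and broadcast)
Usable hosts: 6


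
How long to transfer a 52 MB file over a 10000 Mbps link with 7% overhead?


Effective throughput = 10000 * (1 - 7/100) = 9300 Mbps
File size in Mb = 52 * 8 = 416 Mb
Time = 416 / 9300
Time = 0.0447 seconds


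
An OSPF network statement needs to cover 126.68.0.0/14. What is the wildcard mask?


Subnet mask: 255.252.0.0
Wildcard = 255.255.255.255 - subnet mask
255 - 255 = 0
255 - 252 = 3
255 - 0 = 255
255 - 0 = 255
Wildcard: 0.3.255.255


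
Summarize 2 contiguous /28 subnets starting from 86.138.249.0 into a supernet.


Original prefix: /28
Number of subnets: 2 = 2^1
New prefix = 28 - 1 = 27
Supernet: 86.138.249.0/27


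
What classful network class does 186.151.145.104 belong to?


First octet: 186
Binary: 10111010
10xxxxxx -> Class B (128-191)
Class B, default mask 255.255.0.0 (/16)


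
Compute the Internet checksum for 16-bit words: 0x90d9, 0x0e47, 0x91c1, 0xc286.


Sum all words (with carry folding):
+ 0x90d9 = 0x90d9
+ 0x0e47 = 0x9f20
+ 0x91c1 = 0x30e2
+ 0xc286 = 0xf368
One's complement: ~0xf368
Checksum = 0x0c97


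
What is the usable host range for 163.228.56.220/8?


Network: 163.0.0.0
Broadcast: 163.255.255.255
First usable = network + 1
Last usable = broadcast - 1
Range: 163.0.0.1 to 163.255.255.254


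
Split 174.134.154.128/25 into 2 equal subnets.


New prefix = 25 + 1 = 26
Each subnet has 64 addresses
  174.134.154.128/26
  174.134.154.192/26
Subnets: 174.134.154.128/26, 174.134.154.192/26


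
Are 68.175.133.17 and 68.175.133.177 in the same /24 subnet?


Mask: 255.255.255.0
68.175.133.17 AND mask = 68.175.133.0
68.175.133.177 AND mask = 68.175.133.0
Yes, same subnet (68.175.133.0)


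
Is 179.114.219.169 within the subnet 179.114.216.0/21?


Subnet network: 179.114.216.0
Test IP AND mask: 179.114.216.0
Yes, 179.114.219.169 is in 179.114.216.0/21


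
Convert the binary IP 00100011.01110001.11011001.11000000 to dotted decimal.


00100011 = 35
01110001 = 113
11011001 = 217
11000000 = 192
IP: 35.113.217.192


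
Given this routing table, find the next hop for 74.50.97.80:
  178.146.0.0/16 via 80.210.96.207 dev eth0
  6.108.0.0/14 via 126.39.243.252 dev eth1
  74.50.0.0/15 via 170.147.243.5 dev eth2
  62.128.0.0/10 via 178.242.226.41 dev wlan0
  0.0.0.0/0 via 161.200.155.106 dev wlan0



Longest prefix match for 74.50.97.80:
  /16 178.146.0.0: no
  /14 6.108.0.0: no
  /15 74.50.0.0: MATCH
  /10 62.128.0.0: no
  /0 0.0.0.0: MATCH
Selected: next-hop 170.147.243.5 via eth2 (matched /15)


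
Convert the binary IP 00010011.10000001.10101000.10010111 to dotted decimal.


00010011 = 19
10000001 = 129
10101000 = 168
10010111 = 151
IP: 19.129.168.151


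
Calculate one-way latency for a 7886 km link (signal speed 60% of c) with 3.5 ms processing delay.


Speed = 0.6 * 3e5 km/s = 180000 km/s
Propagation delay = 7886 / 180000 = 0.0438 s = 43.8111 ms
Processing delay = 3.5 ms
Total one-way latency = 47.3111 ms


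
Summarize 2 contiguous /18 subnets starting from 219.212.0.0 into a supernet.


Original prefix: /18
Number of subnets: 2 = 2^1
New prefix = 18 - 1 = 17
Supernet: 219.212.0.0/17


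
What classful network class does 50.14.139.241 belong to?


First octet: 50
Binary: 00110010
0xxxxxxx -> Class A (1-126)
Class A, default mask 255.0.0.0 (/8)


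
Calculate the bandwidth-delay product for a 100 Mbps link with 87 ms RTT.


BDP = bandwidth * RTT
= 100 Mbps * 87 ms
= 100 * 1e6 * 87 / 1000 bits
= 8700000 bits
= 1087500 bytes
= 1062.0117 KB
BDP = 8700000 bits (1087500 bytes)


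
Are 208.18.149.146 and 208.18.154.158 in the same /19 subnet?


Mask: 255.255.224.0
208.18.149.146 AND mask = 208.18.128.0
208.18.154.158 AND mask = 208.18.128.0
Yes, same subnet (208.18.128.0)


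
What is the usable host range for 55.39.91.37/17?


Network: 55.39.0.0
Broadcast: 55.39.127.255
First usable = network + 1
Last usable = broadcast - 1
Range: 55.39.0.1 to 55.39.127.254


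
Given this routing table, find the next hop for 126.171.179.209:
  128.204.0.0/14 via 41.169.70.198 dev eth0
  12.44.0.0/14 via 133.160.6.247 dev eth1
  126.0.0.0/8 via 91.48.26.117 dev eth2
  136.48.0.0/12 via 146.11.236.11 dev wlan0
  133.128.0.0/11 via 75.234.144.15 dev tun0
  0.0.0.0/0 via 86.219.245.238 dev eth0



Longest prefix match for 126.171.179.209:
  /14 128.204.0.0: no
  /14 12.44.0.0: no
  /8 126.0.0.0: MATCH
  /12 136.48.0.0: no
  /11 133.128.0.0: no
  /0 0.0.0.0: MATCH
Selected: next-hop 91.48.26.117 via eth2 (matched /8)


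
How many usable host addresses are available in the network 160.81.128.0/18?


Host bits = 32 - 18 = 14
Total addresses = 2^14 = 16384
Usable = total - 2 (network and broadcast)
Usable hosts: 16382


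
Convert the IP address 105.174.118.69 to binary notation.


105 = 01101001
174 = 10101110
118 = 01110110
69 = 01000101
Binary: 01101001.10101110.01110110.01000101


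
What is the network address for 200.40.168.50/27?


IP:   11001000.00101000.10101000.00110010
Mask: 11111111.11111111.11111111.11100000
AND operation:
Net:  11001000.00101000.10101000.00100000
Network: 200.40.168.32/27


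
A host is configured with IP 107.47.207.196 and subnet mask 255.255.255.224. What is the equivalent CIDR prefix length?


Binary: 11111111.11111111.11111111.11100000
Count leading 1s
Prefix: /27


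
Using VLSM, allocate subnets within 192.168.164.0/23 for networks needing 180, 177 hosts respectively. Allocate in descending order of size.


180 hosts -> /24 (254 usable): 192.168.164.0/24
177 hosts -> /24 (254 usable): 192.168.165.0/24
Allocation: 192.168.164.0/24 (180 hosts, 254 usable); 192.168.165.0/24 (177 hosts, 254 usable)


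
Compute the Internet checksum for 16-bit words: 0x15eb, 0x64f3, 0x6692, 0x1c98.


Sum all words (with carry folding):
+ 0x15eb = 0x15eb
+ 0x64f3 = 0x7ade
+ 0x6692 = 0xe170
+ 0x1c98 = 0xfe08
One's complement: ~0xfe08
Checksum = 0x01f7


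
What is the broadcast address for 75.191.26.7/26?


Network: 75.191.26.0/26
Host bits = 6
Set all host bits to 1:
Broadcast: 75.191.26.63


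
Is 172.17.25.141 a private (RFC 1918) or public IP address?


RFC 1918 private ranges:
  10.0.0.0/8 (10.0.0.0 - 10.255.255.255)
  172.16.0.0/12 (172.16.0.0 - 172.31.255.255)
  192.168.0.0/16 (192.168.0.0 - 192.168.255.255)
Private (in 172.16.0.0/12)


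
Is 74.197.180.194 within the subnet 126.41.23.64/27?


Subnet network: 126.41.23.64
Test IP AND mask: 74.197.180.192
No, 74.197.180.194 is not in 126.41.23.64/27


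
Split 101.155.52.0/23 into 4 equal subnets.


New prefix = 23 + 2 = 25
Each subnet has 128 addresses
  101.155.52.0/25
  101.155.52.128/25
  101.155.53.0/25
  101.155.53.128/25
Subnets: 101.155.52.0/25, 101.155.52.128/25, 101.155.53.0/25, 101.155.53.128/25


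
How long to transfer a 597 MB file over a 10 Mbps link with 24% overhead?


Effective throughput = 10 * (1 - 24/100) = 7.6 Mbps
File size in Mb = 597 * 8 = 4776 Mb
Time = 4776 / 7.6
Time = 628.4211 seconds


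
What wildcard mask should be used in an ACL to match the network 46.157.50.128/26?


Subnet mask: 255.255.255.192
Wildcard = 255.255.255.255 - subnet mask
255 - 255 = 0
255 - 255 = 0
255 - 255 = 0
255 - 192 = 63
Wildcard: 0.0.0.63


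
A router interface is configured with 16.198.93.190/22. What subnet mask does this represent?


/22 means 22 network bits, 10 host bits
Binary: 11111111111111111111110000000000
Mask: 255.255.252.0


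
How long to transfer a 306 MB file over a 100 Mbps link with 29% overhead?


Effective throughput = 100 * (1 - 29/100) = 71 Mbps
File size in Mb = 306 * 8 = 2448 Mb
Time = 2448 / 71
Time = 34.4789 seconds


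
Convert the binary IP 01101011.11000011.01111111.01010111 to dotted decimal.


01101011 = 107
11000011 = 195
01111111 = 127
01010111 = 87
IP: 107.195.127.87


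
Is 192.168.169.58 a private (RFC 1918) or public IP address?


RFC 1918 private ranges:
  10.0.0.0/8 (10.0.0.0 - 10.255.255.255)
  172.16.0.0/12 (172.16.0.0 - 172.31.255.255)
  192.168.0.0/16 (192.168.0.0 - 192.168.255.255)
Private (in 192.168.0.0/16)


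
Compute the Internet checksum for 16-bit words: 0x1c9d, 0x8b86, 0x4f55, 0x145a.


Sum all words (with carry folding):
+ 0x1c9d = 0x1c9d
+ 0x8b86 = 0xa823
+ 0x4f55 = 0xf778
+ 0x145a = 0x0bd3
One's complement: ~0x0bd3
Checksum = 0xf42c


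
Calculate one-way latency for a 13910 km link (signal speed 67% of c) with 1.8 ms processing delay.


Speed = 0.67 * 3e5 km/s = 201000 km/s
Propagation delay = 13910 / 201000 = 0.0692 s = 69.204 ms
Processing delay = 1.8 ms
Total one-way latency = 71.004 ms


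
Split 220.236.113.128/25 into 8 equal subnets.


New prefix = 25 + 3 = 28
Each subnet has 16 addresses
  220.236.113.128/28
  220.236.113.144/28
  220.236.113.160/28
  220.236.113.176/28
  220.236.113.192/28
  220.236.113.208/28
  220.236.113.224/28
  220.236.113.240/28
Subnets: 220.236.113.128/28, 220.236.113.144/28, 220.236.113.160/28, 220.236.113.176/28, 220.236.113.192/28, 220.236.113.208/28, 220.236.113.224/28, 220.236.113.240/28


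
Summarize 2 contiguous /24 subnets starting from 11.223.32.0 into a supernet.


Original prefix: /24
Number of subnets: 2 = 2^1
New prefix = 24 - 1 = 23
Supernet: 11.223.32.0/23


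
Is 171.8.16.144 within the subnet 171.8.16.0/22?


Subnet network: 171.8.16.0
Test IP AND mask: 171.8.16.0
Yes, 171.8.16.144 is in 171.8.16.0/22


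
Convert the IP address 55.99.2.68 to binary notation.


55 = 00110111
99 = 01100011
2 = 00000010
68 = 01000100
Binary: 00110111.01100011.00000010.01000100


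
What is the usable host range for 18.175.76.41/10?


Network: 18.128.0.0
Broadcast: 18.191.255.255
First usable = network + 1
Last usable = broadcast - 1
Range: 18.128.0.1 to 18.191.255.254


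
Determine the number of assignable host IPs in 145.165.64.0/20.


Host bits = 32 - 20 = 12
Total addresses = 2^12 = 4096
Usable = total - 2 (network and broadcast)
Usable hosts: 4094


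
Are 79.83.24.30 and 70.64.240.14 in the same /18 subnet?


Mask: 255.255.192.0
79.83.24.30 AND mask = 79.83.0.0
70.64.240.14 AND mask = 70.64.192.0
No, different subnets (79.83.0.0 vs 70.64.192.0)


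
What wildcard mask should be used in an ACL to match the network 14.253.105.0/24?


Subnet mask: 255.255.255.0
Wildcard = 255.255.255.255 - subnet mask
255 - 255 = 0
255 - 255 = 0
255 - 255 = 0
255 - 0 = 255
Wildcard: 0.0.0.255


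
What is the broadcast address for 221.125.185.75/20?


Network: 221.125.176.0/20
Host bits = 12
Set all host bits to 1:
Broadcast: 221.125.191.255


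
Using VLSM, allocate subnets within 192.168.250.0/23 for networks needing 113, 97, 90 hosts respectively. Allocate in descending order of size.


113 hosts -> /25 (126 usable): 192.168.250.0/25
97 hosts -> /25 (126 usable): 192.168.250.128/25
90 hosts -> /25 (126 usable): 192.168.251.0/25
Allocation: 192.168.250.0/25 (113 hosts, 126 usable); 192.168.250.128/25 (97 hosts, 126 usable); 192.168.251.0/25 (90 hosts, 126 usable)


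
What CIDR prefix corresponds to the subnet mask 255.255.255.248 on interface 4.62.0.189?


Binary: 11111111.11111111.11111111.11111000
Count leading 1s
Prefix: /29


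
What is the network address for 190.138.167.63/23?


IP:   10111110.10001010.10100111.00111111
Mask: 11111111.11111111.11111110.00000000
AND operation:
Net:  10111110.10001010.10100110.00000000
Network: 190.138.166.0/23


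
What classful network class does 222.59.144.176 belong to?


First octet: 222
Binary: 11011110
110xxxxx -> Class C (192-223)
Class C, default mask 255.255.255.0 (/24)
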